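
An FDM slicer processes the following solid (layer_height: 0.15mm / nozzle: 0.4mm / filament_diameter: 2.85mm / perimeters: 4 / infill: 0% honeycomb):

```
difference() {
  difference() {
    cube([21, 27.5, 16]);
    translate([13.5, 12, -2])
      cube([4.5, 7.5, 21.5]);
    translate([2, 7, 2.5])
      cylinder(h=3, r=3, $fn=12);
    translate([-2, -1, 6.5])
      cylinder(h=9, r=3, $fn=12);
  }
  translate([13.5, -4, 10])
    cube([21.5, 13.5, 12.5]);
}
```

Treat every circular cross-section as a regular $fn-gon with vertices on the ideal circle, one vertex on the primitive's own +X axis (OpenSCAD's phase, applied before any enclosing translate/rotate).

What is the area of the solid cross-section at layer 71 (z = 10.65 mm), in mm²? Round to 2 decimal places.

471.99 mm²

At z = 10.65 mm: the cube (footprint 21×27.5) is included at this height (area 577.50 mm²); the cube at (13.5, 12) (footprint 4.5×7.5) is included at this height (area 33.75 mm²); the cylinder at (2, 7) is absent (z outside [2.5, 5.5]); the r=3 cylinder at (-2, -1) contributes a regular 12-gon of circumradius 3 (area = (12/2)·3.000²·sin(360°/12) = 27.00 mm²); After the difference (first − rest): starting from the 21×27.5 cube (577.50 mm²), the 4.5×7.5 cube at (13.5, 12) lies wholly inside it (removes its full 33.75 mm² and its 24.00 mm outline becomes a hole wall); the r=3 cylinder at (-2, -1) partially overlaps it — only the 0.51 mm² overlap (of its 27.00 mm²) is removed, clipping the outline — area = 543.24 mm²; the cube at (13.5, -4) (footprint 21.5×13.5) is included at this height (area 290.25 mm²); Subtracting the remaining from the first: starting from the result so far (543.24 mm²), the 21.5×13.5 cube at (13.5, -4) partially overlaps it — only the 71.25 mm² overlap (of its 290.25 mm²) is removed, clipping the outline — area = 471.99 mm². Overall, the cross-section is one region with 1 hole. Net area = 471.99 mm².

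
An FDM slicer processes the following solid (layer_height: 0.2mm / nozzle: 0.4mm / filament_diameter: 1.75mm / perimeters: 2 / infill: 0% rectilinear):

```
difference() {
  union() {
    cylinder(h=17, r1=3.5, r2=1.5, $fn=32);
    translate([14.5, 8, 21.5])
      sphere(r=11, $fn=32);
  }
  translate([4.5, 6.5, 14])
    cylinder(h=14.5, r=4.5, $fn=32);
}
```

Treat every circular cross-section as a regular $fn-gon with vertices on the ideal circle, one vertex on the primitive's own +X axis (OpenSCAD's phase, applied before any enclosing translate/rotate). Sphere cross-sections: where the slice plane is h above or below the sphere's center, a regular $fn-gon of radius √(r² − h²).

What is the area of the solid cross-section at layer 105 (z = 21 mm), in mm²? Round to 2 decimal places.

At z = 21 mm: the cone does not reach this height (z outside [0, 17]); the r=11 sphere at (14.5, 8) contributes a regular 32-gon of circumradius √(11²−0.5²) = 10.989 (area = (32/2)·10.989²·sin(360°/32) = 376.91 mm²); Taking the union: only the r=11 sphere at (14.5, 8) is present, so the union is just that shape — area = 376.91 mm²; the cylinder at (4.5, 6.5): section is a regular 32-gon, circumradius r=4.5 (area = (32/2)·4.500²·sin(360°/32) = 63.21 mm²); After the difference (first − rest): starting from that combined region (376.91 mm²), the r=4.5 cylinder at (4.5, 6.5) partially overlaps it — only the 36.33 mm² overlap (of its 63.21 mm²) is removed, clipping the outline — area = 340.58 mm². Overall, the cross-section is a single solid region. Net area = 340.58 mm².

340.58 mm²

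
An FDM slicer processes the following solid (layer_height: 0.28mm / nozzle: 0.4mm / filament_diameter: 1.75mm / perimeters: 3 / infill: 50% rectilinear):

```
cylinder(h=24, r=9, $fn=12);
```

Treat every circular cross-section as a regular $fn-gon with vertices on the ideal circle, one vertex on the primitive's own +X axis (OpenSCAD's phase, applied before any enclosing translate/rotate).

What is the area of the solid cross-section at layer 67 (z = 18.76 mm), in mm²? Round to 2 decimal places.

At z = 18.76 mm: the cylinder: section is a regular 12-gon, circumradius r=9 (area = (12/2)·9.000²·sin(360°/12) = 243.00 mm²). Overall, the cross-section is a single solid region. Net area = 243.00 mm².

243.00 mm²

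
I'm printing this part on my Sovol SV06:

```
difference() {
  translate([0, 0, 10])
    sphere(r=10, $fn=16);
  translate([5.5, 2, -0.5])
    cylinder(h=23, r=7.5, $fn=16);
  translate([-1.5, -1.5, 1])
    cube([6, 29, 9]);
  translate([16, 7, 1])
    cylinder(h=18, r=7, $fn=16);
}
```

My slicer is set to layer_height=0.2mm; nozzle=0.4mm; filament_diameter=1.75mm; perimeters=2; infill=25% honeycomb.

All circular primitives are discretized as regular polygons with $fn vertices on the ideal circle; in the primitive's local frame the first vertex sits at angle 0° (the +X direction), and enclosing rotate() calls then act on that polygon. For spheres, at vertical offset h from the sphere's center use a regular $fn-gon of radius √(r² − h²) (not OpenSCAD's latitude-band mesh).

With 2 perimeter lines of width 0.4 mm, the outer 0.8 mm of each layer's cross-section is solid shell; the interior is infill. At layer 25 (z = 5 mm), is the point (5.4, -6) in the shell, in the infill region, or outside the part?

At z = 5 mm: the r=10 sphere slices to a regular 16-gon of circumradius 8.660 (√(r²−h²) with h=5 from center); the r=7.5 cylinder at (5.5, 2) gives a regular 16-gon of circumradius 7.5 (constant along its height); the cube at (-1.5, -1.5) is present — its section is the full 6×29 rectangle; the cylinder at (16, 7): section is a regular 16-gon, circumradius r=7; Taking the first minus the rest: starting from the r=10 sphere, the r=7.5 cylinder at (5.5, 2) partially overlaps it — only the 107.74 mm² overlap (of its 172.21 mm²) is removed, clipping the outline; the 6×29 cube at (-1.5, -1.5) partially overlaps it — only the 5.43 mm² overlap (of its 174.00 mm²) is removed, clipping the outline; the r=7 cylinder at (16, 7) misses the remaining region (no effect) — 1 connected region. Overall, the cross-section is a single solid region. The nearest boundary edge runs (6.12, -6.12)→(3.31, -8.00); distance from the point to it = 0.50 mm. The point is inside the cross-section, 0.50 mm from the nearest boundary — within the 0.8 mm shell band (2 × 0.4).

shell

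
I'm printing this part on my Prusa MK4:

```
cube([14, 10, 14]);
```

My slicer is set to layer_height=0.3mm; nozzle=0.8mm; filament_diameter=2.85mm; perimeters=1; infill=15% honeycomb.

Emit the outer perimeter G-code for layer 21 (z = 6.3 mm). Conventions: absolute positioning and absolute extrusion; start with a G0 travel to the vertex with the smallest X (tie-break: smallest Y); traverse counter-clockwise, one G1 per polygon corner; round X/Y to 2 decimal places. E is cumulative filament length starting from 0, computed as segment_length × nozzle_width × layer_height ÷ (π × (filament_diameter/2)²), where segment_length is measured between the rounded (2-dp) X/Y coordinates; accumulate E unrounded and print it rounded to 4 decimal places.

At z = 6.3 mm: the cube is present — its section is the full 14×10 rectangle. The outline is a single polygon with 4 vertices. Extrusion per mm of travel: 0.8 × 0.3 / (π × 1.425²) = 0.037621. Accumulating E over each segment gives final E = 1.8058.

G0 X0.00 Y0.00 Z6.30
G1 X14.00 Y0.00 E0.5267
G1 X14.00 Y10.00 E0.9029
G1 X0.00 Y10.00 E1.4296
G1 X0.00 Y0.00 E1.8058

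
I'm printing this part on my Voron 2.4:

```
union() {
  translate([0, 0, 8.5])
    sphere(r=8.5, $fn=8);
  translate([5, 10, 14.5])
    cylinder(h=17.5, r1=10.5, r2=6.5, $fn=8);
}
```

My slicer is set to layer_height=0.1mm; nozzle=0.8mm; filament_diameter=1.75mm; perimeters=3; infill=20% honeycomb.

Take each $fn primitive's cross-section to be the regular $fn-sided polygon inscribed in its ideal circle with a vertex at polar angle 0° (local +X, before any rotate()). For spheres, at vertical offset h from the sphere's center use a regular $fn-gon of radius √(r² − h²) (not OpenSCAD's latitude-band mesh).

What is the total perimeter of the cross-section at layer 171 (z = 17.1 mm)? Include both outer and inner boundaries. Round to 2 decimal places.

At z = 17.1 mm: the sphere is not intersected at this z (|z−center|=8.600 > r=8.5); the cone at (5, 10): at t=0.149 of its height the radius interpolates to r₁+(r₂−r₁)t = 9.906, giving a regular 8-gon of that circumradius (perimeter = 2·8·9.906·sin(180°/8) = 60.65 mm); Taking the union: only the cone at (5, 10) is present, so the union is just that shape — boundary = 60.65 mm. Overall, the cross-section is a single solid region. Total boundary length (outer) = 60.65 mm.

60.65 mm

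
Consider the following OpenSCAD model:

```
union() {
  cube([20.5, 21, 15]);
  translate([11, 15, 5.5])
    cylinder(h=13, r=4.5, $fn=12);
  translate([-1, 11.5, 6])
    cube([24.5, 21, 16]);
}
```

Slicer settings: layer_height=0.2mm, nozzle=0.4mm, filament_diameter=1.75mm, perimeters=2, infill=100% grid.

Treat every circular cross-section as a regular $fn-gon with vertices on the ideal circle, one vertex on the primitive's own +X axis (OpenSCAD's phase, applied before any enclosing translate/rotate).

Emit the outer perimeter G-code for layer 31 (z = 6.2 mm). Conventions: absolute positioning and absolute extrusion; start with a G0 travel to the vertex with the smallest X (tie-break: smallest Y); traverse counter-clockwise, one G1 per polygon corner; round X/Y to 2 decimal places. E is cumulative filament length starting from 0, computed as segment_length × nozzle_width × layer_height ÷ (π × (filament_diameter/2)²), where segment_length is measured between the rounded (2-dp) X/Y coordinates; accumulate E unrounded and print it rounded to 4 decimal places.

G0 X-1.00 Y11.50 Z6.20
G1 X0.00 Y11.50 E0.0333
G1 X0.00 Y0.00 E0.4158
G1 X20.50 Y0.00 E1.0976
G1 X20.50 Y11.50 E1.4801
G1 X23.50 Y11.50 E1.5799
G1 X23.50 Y32.50 E2.2783
G1 X-1.00 Y32.50 E3.0932
G1 X-1.00 Y11.50 E3.7917

At z = 6.2 mm: the cube (footprint 20.5×21) is included at this height; the r=4.5 cylinder at (11, 15) contributes a regular 12-gon of circumradius 4.5; the cube at (-1, 11.5) (footprint 24.5×21) is included at this height; Merging all regions: the regions partially overlap (shared area 255.50 mm²), so overlapping operands fuse into one piece — 1 connected region. The outline is a single polygon with 8 vertices. Extrusion per mm of travel: 0.4 × 0.2 / (π × 0.875²) = 0.033260. Accumulating E over each segment gives final E = 3.7917.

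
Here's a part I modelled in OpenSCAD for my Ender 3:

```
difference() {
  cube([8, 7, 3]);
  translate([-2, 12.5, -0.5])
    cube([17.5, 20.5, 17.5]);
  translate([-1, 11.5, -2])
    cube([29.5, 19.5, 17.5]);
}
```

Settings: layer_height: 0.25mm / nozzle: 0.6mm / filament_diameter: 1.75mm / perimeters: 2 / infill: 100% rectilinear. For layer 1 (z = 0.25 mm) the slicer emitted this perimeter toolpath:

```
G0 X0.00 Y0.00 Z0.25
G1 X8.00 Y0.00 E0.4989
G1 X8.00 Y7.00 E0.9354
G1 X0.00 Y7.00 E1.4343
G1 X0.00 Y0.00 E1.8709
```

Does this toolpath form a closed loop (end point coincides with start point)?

Start point (G0): (0.00, 0.00). End point (last G1): the path returns to the start — closed.

yes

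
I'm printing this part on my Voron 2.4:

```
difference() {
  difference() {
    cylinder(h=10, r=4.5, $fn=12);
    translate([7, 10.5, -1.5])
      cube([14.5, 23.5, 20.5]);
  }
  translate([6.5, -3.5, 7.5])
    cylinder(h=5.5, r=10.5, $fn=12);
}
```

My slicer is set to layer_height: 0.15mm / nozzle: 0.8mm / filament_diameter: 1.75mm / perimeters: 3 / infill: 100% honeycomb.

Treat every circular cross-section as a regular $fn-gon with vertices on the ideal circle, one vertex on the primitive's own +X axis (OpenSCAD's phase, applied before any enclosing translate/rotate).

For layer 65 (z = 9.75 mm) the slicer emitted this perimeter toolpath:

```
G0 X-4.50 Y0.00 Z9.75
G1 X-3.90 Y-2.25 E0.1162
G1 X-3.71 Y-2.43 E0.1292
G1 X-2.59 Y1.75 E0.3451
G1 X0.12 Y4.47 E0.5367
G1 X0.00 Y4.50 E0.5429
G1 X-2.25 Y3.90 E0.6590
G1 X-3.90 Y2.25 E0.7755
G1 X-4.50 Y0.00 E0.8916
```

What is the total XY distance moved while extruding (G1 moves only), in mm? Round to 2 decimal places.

Sum the Euclidean lengths of each G1 segment: total = 17.87 mm.

17.87 mm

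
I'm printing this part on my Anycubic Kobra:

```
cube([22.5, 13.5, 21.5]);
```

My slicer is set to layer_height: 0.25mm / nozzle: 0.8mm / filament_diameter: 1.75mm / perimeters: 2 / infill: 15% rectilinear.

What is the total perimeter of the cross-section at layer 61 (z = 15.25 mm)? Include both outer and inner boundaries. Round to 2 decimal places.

At z = 15.25 mm: the cube is present — its section is the full 22.5×13.5 rectangle (perimeter 72.00 mm). Overall, the cross-section is a single solid region. Total boundary length (outer) = 72.00 mm.

72.00 mm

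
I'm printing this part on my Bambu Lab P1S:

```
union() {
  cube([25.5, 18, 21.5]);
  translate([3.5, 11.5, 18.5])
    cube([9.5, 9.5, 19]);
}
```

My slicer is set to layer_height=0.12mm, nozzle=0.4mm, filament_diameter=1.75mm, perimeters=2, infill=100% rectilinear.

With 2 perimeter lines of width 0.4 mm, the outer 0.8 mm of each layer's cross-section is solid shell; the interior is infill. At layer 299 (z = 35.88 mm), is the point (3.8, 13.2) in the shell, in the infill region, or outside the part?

At z = 35.88 mm: the cube is not intersected at this z (z outside [0, 21.5]); the cube at (3.5, 11.5) is present — its section is the full 9.5×9.5 rectangle; Combining (union): only the 9.5×9.5 cube at (3.5, 11.5) is present, so the union is just that shape — 1 connected region. Overall, the cross-section is a single solid region. The nearest boundary edge runs (3.50, 21.00)→(3.50, 11.50); distance from the point to it = 0.30 mm. The point is inside the cross-section, 0.30 mm from the nearest boundary — within the 0.8 mm shell band (2 × 0.4).

shell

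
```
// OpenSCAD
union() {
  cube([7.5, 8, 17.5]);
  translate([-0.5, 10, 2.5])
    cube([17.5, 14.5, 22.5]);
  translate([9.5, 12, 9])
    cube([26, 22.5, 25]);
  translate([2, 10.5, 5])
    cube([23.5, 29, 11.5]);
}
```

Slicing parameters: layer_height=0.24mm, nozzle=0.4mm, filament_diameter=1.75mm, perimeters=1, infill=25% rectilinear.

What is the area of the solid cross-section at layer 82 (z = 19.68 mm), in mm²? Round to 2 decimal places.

At z = 19.68 mm: the cube is absent (z outside [0, 17.5]); the cube at (-0.5, 10) (footprint 17.5×14.5) is included at this height (area 253.75 mm²); the 26×22.5 cube at (9.5, 12) contributes its full rectangle (area 585.00 mm²); the cube at (2, 10.5) is not intersected at this z (z outside [5, 16.5]); Taking the union: the regions partially overlap — summed areas 838.75 mm² minus the doubly-counted overlap 93.75 mm² gives 745.00 mm² — area = 745.00 mm². Overall, the cross-section is a single solid region. Net area = 745.00 mm².

745.00 mm²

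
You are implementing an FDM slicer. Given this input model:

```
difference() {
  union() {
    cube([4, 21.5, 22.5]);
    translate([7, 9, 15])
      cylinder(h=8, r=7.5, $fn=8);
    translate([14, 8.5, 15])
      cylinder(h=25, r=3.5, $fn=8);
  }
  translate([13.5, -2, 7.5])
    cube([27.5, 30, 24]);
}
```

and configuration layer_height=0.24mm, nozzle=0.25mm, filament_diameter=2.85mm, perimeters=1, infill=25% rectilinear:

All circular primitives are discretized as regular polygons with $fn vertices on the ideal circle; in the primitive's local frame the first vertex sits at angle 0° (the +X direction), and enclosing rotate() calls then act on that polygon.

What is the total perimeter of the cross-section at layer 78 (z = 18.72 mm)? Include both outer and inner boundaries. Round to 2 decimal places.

At z = 18.72 mm: the cube (footprint 4×21.5) is included at this height (perimeter 51.00 mm); the r=7.5 cylinder at (7, 9) contributes a regular 8-gon of circumradius 7.5 (perimeter = 2·8·7.500·sin(180°/8) = 45.92 mm); the r=3.5 cylinder at (14, 8.5) contributes a regular 8-gon of circumradius 3.5 (perimeter = 2·8·3.500·sin(180°/8) = 21.43 mm); Merging all regions: the regions partially overlap (shared area 53.65 mm²), so the edge portions inside another operand are dropped and the merged outline is re-measured after clipping — boundary = 73.76 mm; the cube at (13.5, -2) (footprint 27.5×30) is included at this height (perimeter 115.00 mm); Subtracting the remaining from the first: starting from that combined region, the 27.5×30 cube at (13.5, -2) partially overlaps it — only the 20.72 mm² overlap (of its 825.00 mm²) is removed, clipping the outline — boundary = 68.55 mm. Overall, the cross-section is a single solid region. Total boundary length (outer) = 68.55 mm.

68.55 mm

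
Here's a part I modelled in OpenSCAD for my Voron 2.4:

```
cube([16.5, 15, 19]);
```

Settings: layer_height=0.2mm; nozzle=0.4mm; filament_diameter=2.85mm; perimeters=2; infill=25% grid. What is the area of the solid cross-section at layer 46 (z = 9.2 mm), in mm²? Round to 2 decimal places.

At z = 9.2 mm: the cube (footprint 16.5×15) is included at this height (area 247.50 mm²). Overall, the cross-section is a single solid region. Net area = 247.50 mm².

247.50 mm²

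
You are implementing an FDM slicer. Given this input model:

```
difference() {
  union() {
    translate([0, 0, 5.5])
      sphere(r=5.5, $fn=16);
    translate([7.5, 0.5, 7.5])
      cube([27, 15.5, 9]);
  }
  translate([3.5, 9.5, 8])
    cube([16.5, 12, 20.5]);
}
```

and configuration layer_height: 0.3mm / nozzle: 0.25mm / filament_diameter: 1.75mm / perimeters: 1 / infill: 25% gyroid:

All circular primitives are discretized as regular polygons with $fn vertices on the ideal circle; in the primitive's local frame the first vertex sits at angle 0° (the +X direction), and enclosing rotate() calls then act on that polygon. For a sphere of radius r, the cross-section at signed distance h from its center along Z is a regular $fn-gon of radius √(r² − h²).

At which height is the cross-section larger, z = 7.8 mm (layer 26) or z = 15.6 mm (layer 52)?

Layer 26 (z = 7.8): the r=5.5 sphere contributes a regular 16-gon of circumradius √(5.5²−2.3²) = 4.996 (area = (16/2)·4.996²·sin(360°/16) = 76.41 mm²); the cube at (7.5, 0.5) (footprint 27×15.5) is included at this height (area 418.50 mm²); Combining (union): the 2 present regions are separate (no shared area or edge), so areas and boundary lengths simply add and each stays a separate island — area = 494.91 mm²; the cube at (3.5, 9.5) does not reach this height (z outside [8, 28.5]); After the difference (first − rest): none of the subtracted shapes is present at this height, so that combined region is unchanged — area = 494.91 mm². So its area = 494.91 mm². Layer 52 (z = 15.6): the sphere is absent (|z−center|=10.100 > r=5.5); the cube at (7.5, 0.5) (footprint 27×15.5) is included at this height (area 418.50 mm²); Taking the union: only the 27×15.5 cube at (7.5, 0.5) is present, so the union is just that shape — area = 418.50 mm²; the cube at (3.5, 9.5) is present — its section is the full 16.5×12 rectangle (area 198.00 mm²); Taking the first minus the rest: starting from the result so far (418.50 mm²), the 16.5×12 cube at (3.5, 9.5) partially overlaps it — only the 81.25 mm² overlap (of its 198.00 mm²) is removed, clipping the outline — area = 337.25 mm². So its area = 337.25 mm². Layer 26 is larger (494.91 vs 337.25 mm²).

layer 26 (z = 7.8 mm)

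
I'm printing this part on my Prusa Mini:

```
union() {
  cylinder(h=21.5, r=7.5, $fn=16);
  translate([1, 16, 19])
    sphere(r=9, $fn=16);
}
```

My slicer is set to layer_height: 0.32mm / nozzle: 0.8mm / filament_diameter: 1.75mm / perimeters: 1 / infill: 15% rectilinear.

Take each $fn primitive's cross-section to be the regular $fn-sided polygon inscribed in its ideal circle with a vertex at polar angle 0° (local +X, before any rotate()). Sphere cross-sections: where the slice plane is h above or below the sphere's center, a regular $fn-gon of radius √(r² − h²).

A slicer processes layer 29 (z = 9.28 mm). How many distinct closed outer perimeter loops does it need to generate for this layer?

At z = 9.28 mm: the cylinder: section is a regular 16-gon, circumradius r=7.5; the sphere at (1, 16) is absent (|z−center|=9.720 > r=9); Taking the union: only the r=7.5 cylinder is present, so the union is just that shape — 1 connected region. The result has 1 disconnected region.

1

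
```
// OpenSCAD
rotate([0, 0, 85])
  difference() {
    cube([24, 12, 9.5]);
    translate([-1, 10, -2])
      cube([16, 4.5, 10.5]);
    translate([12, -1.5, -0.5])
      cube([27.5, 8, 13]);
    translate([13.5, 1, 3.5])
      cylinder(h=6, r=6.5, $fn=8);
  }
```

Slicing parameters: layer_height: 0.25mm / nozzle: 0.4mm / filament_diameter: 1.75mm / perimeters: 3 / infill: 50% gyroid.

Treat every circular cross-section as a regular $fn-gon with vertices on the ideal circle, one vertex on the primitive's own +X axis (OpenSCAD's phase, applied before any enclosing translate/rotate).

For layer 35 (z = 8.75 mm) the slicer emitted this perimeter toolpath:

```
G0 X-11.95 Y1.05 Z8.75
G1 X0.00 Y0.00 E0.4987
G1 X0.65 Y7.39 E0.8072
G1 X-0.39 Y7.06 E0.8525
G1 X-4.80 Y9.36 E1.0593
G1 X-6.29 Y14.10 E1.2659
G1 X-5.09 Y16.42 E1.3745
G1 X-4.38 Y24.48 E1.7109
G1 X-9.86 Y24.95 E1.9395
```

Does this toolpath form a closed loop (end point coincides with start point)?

Start point (G0): (-11.95, 1.05). End point (last G1): the path does not return to the start — open.

no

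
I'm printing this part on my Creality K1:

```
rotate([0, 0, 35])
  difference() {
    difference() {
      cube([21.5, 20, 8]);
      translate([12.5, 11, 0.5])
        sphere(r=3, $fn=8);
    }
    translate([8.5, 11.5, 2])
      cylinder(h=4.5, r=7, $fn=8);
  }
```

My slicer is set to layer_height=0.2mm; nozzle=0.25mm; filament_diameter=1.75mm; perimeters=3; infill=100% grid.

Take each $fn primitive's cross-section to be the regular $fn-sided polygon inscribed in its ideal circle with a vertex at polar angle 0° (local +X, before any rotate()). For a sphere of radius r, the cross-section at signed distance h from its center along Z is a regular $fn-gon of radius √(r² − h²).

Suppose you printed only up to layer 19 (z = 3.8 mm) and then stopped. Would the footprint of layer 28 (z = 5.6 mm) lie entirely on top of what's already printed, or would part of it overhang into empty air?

entirely on top

Compare the two slices. At z = 3.8: the cube (footprint 21.5×20) is included at this height (area 430.00 mm²); the sphere at (12.5, 11) is not intersected at this z (|z−center|=3.300 > r=3); After the difference (first − rest): none of the subtracted shapes is present at this height, so the 21.5×20 cube is unchanged — area = 430.00 mm²; the r=7 cylinder at (8.5, 11.5) gives a regular 8-gon of circumradius 7 (constant along its height) (area = (8/2)·7.000²·sin(360°/8) = 138.59 mm²); After the difference (first − rest): starting from the result so far (430.00 mm²), the r=7 cylinder at (8.5, 11.5) lies wholly inside it (removes its full 138.59 mm² and its 42.86 mm outline becomes a hole wall) — area = 291.41 mm²; (rotated 35° about Z; rotation is an isometry so areas/perimeters/island counts are preserved). At z = 5.6: the 21.5×20 cube contributes its full rectangle (area 430.00 mm²); the sphere at (12.5, 11) does not reach this height (|z−center|=5.100 > r=3); Taking the first minus the rest: none of the subtracted shapes is present at this height, so the 21.5×20 cube is unchanged — area = 430.00 mm²; the r=7 cylinder at (8.5, 11.5) contributes a regular 8-gon of circumradius 7 (area = (8/2)·7.000²·sin(360°/8) = 138.59 mm²); Taking the first minus the rest: starting from that combined region (430.00 mm²), the r=7 cylinder at (8.5, 11.5) lies wholly inside it (removes its full 138.59 mm² and its 42.86 mm outline becomes a hole wall) — area = 291.41 mm²; (rotated 35° about Z; rotation is an isometry so areas/perimeters/island counts are preserved). Checking containment: the cross-section at z = 5.6 is a subset of the cross-section at z = 3.8.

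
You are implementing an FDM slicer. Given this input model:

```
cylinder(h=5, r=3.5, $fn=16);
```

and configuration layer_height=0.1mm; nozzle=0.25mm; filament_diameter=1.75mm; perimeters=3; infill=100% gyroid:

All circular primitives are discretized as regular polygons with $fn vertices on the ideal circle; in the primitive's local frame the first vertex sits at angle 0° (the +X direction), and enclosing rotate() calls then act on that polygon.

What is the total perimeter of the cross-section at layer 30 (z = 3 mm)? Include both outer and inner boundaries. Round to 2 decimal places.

21.85 mm

At z = 3 mm: the r=3.5 cylinder gives a regular 16-gon of circumradius 3.5 (constant along its height) (perimeter = 2·16·3.500·sin(180°/16) = 21.85 mm). Overall, the cross-section is a single solid region. Total boundary length (outer) = 21.85 mm.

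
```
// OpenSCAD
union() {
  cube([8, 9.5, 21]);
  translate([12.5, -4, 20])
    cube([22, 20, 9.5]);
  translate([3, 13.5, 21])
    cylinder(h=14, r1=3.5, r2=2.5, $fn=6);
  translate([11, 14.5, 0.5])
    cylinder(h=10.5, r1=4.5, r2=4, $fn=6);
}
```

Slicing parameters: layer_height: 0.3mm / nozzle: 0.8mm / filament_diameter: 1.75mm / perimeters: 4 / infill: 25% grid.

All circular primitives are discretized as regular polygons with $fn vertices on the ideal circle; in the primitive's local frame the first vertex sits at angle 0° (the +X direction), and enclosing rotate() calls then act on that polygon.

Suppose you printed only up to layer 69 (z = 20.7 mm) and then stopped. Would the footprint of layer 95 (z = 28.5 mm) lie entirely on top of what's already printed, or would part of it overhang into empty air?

Compare the two slices. At z = 20.7: the 8×9.5 cube contributes its full rectangle (area 76.00 mm²); the cube at (12.5, -4) is present — its section is the full 22×20 rectangle (area 440.00 mm²); the cone at (3, 13.5) is absent (z outside [21, 35]); the cone at (11, 14.5) is not intersected at this z (z outside [0.5, 11]); Merging all regions: the 2 present regions are separate (no shared area or edge), so areas and boundary lengths simply add and each stays a separate island — area = 516.00 mm². At z = 28.5: the cube does not reach this height (z outside [0, 21]); the 22×20 cube at (12.5, -4) contributes its full rectangle (area 440.00 mm²); the cone at (3, 13.5) (r1=3.5→r2=2.5) has section circumradius 2.964 here — a regular 6-gon (area = (6/2)·2.964²·sin(360°/6) = 22.83 mm²); the cone at (11, 14.5) is not intersected at this z (z outside [0.5, 11]); Merging all regions: the 2 present regions are separate (no shared area or edge), so areas and boundary lengths simply add and each stays a separate island — area = 462.83 mm². Checking containment: at z = 28.5 the cross-section extends beyond the z = 20.7 cross-section by about 22.83 mm².

part overhangs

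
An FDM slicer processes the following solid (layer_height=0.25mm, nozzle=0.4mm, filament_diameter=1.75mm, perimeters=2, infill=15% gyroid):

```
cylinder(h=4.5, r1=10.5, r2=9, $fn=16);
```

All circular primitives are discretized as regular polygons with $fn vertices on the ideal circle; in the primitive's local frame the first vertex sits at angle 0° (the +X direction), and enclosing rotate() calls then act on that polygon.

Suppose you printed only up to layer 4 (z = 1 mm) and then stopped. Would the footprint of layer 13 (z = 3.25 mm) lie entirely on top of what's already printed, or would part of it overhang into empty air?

entirely on top

Compare the two slices. At z = 1: the cone contributes a regular 16-gon of circumradius 10.167 (interpolated between r1=10.5 and r2=9 at t=0.222) (area = (16/2)·10.167²·sin(360°/16) = 316.44 mm²). At z = 3.25: the cone: at t=0.722 of its height the radius interpolates to r₁+(r₂−r₁)t = 9.417, giving a regular 16-gon of that circumradius (area = (16/2)·9.417²·sin(360°/16) = 271.47 mm²). Checking containment: the cross-section at z = 3.25 is a subset of the cross-section at z = 1.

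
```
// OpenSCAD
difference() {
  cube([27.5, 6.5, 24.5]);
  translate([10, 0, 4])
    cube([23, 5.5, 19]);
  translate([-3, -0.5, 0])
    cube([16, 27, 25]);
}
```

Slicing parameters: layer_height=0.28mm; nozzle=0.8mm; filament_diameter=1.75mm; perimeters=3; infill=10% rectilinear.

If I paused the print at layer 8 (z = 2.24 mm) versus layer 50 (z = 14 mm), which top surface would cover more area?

layer 8 (z = 2.24 mm)

Layer 8 (z = 2.24): the cube (footprint 27.5×6.5) is included at this height (area 178.75 mm²); the cube at (10, 0) is not intersected at this z (z outside [4, 23]); the cube at (-3, -0.5) is present — its section is the full 16×27 rectangle (area 432.00 mm²); After the difference (first − rest): starting from the 27.5×6.5 cube (178.75 mm²), the 16×27 cube at (-3, -0.5) partially overlaps it — only the 84.50 mm² overlap (of its 432.00 mm²) is removed, clipping the outline — area = 94.25 mm². So its area = 94.25 mm². Layer 50 (z = 14): the cube is present — its section is the full 27.5×6.5 rectangle (area 178.75 mm²); the cube at (10, 0) is present — its section is the full 23×5.5 rectangle (area 126.50 mm²); the cube at (-3, -0.5) (footprint 16×27) is included at this height (area 432.00 mm²); Taking the first minus the rest: starting from the 27.5×6.5 cube (178.75 mm²), the 23×5.5 cube at (10, 0) partially overlaps it — only the 96.25 mm² overlap (of its 126.50 mm²) is removed, clipping the outline; the 16×27 cube at (-3, -0.5) partially overlaps it — only the 68.00 mm² overlap (of its 432.00 mm²) is removed, clipping the outline — area = 14.50 mm². So its area = 14.50 mm². Layer 8 is larger (94.25 vs 14.50 mm²).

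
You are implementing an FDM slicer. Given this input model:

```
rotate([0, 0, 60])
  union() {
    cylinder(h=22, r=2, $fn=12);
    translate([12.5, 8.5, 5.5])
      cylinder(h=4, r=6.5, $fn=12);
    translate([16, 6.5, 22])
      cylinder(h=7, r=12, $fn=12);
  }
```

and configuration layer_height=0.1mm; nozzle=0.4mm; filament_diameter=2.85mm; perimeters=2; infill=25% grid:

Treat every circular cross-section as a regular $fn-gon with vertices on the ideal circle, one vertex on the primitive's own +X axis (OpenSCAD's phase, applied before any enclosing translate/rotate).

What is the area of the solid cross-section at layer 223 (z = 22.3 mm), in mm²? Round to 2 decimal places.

At z = 22.3 mm: the cylinder is not intersected at this z (z outside [0, 22]); the cylinder at (12.5, 8.5) is absent (z outside [5.5, 9.5]); the cylinder at (16, 6.5): section is a regular 12-gon, circumradius r=12 (area = (12/2)·12.000²·sin(360°/12) = 432.00 mm²); Merging all regions: only the r=12 cylinder at (16, 6.5) is present, so the union is just that shape — area = 432.00 mm²; (rotated 60° about Z; rotation is an isometry so areas/perimeters/island counts are preserved). Overall, the cross-section is a single solid region. Net area = 432.00 mm².

432.00 mm²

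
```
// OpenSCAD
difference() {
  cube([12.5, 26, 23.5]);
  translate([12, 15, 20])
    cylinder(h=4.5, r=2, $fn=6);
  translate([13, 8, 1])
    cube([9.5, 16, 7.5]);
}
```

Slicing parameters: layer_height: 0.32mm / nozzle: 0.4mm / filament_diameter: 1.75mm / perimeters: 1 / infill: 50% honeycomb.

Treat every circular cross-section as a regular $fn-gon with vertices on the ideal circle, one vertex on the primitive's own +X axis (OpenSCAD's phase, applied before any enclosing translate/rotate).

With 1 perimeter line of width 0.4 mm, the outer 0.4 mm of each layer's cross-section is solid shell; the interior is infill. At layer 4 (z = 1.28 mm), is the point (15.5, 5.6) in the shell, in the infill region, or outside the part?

outside

At z = 1.28 mm: the cube (footprint 12.5×26) is included at this height; the cylinder at (12, 15) does not reach this height (z outside [20, 24.5]); the cube at (13, 8) (footprint 9.5×16) is included at this height; After the difference (first − rest): starting from the 12.5×26 cube, the 9.5×16 cube at (13, 8) misses the remaining region (no effect) — 1 connected region. Overall, the cross-section is a single solid region. The nearest boundary edge runs (12.50, 26.00)→(12.50, 0.00); distance from the point to it = 3.00 mm. The point is not inside any of the regions above, so it lies outside the cross-section (3.00 mm from the nearest boundary).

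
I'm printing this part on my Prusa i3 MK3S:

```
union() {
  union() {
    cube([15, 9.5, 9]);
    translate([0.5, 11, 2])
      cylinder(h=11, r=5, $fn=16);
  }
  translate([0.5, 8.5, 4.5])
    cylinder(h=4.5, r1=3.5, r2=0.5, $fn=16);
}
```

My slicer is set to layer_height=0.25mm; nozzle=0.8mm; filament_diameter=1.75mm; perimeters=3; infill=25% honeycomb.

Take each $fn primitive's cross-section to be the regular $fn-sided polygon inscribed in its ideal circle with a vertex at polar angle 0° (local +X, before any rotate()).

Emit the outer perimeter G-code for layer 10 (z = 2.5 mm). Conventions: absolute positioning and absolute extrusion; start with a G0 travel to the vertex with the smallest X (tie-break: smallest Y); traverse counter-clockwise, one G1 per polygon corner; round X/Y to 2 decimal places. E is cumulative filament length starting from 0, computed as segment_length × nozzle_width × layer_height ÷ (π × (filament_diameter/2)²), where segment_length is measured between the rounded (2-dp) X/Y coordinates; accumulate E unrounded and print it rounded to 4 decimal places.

At z = 2.5 mm: the 15×9.5 cube contributes its full rectangle; the r=5 cylinder at (0.5, 11) contributes a regular 16-gon of circumradius 5; Merging all regions: the regions partially overlap (shared area 13.58 mm²), so overlapping operands fuse into one piece — 1 connected region; the cone at (0.5, 8.5) is not intersected at this z (z outside [4.5, 9]); Combining (union): only that combined region is present, so the union is just that shape — 1 connected region. The outline is a single polygon with 17 vertices. Extrusion per mm of travel: 0.8 × 0.25 / (π × 0.875²) = 0.083150. Accumulating E over each segment gives final E = 5.3912.

G0 X-4.50 Y11.00 Z2.50
G1 X-4.12 Y9.09 E0.1619
G1 X-3.04 Y7.46 E0.3245
G1 X-1.41 Y6.38 E0.4871
G1 X0.00 Y6.10 E0.6066
G1 X0.00 Y0.00 E1.1139
G1 X15.00 Y0.00 E2.3611
G1 X15.00 Y9.50 E3.1510
G1 X5.20 Y9.50 E3.9659
G1 X5.50 Y11.00 E4.0931
G1 X5.12 Y12.91 E4.2550
G1 X4.04 Y14.54 E4.4176
G1 X2.41 Y15.62 E4.5802
G1 X0.50 Y16.00 E4.7421
G1 X-1.41 Y15.62 E4.9041
G1 X-3.04 Y14.54 E5.0666
G1 X-4.12 Y12.91 E5.2292
G1 X-4.50 Y11.00 E5.3912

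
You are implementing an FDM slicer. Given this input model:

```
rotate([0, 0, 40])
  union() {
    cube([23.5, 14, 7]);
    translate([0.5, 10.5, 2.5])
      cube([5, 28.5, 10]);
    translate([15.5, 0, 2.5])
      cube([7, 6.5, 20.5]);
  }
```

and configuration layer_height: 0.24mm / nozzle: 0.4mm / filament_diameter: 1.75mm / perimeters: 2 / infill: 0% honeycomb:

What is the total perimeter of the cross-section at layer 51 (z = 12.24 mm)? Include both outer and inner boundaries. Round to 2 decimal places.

94.00 mm

At z = 12.24 mm: the cube does not reach this height (z outside [0, 7]); the cube at (0.5, 10.5) is present — its section is the full 5×28.5 rectangle (perimeter 67.00 mm); the cube at (15.5, 0) (footprint 7×6.5) is included at this height (perimeter 27.00 mm); Merging all regions: the 2 present regions are separate (no shared area or edge), so areas and boundary lengths simply add and each stays a separate island — boundary = 94.00 mm; (rotated 40° about Z; rotation is an isometry so areas/perimeters/island counts are preserved). Overall, the cross-section has 2 separate islands. Total boundary length (outer) = 94.00 mm.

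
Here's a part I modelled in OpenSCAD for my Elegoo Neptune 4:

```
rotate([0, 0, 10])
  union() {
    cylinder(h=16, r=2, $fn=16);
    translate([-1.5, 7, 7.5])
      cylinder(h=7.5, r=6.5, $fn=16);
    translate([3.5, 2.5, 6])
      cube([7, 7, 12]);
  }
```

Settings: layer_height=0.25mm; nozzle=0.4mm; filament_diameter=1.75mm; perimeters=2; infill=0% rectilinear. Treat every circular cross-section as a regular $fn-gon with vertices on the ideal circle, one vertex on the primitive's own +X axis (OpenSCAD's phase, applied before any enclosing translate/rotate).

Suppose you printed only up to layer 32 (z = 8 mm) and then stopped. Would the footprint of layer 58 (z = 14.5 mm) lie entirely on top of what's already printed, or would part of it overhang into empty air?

Compare the two slices. At z = 8: the r=2 cylinder gives a regular 16-gon of circumradius 2 (constant along its height) (area = (16/2)·2.000²·sin(360°/16) = 12.25 mm²); the r=6.5 cylinder at (-1.5, 7) contributes a regular 16-gon of circumradius 6.5 (area = (16/2)·6.500²·sin(360°/16) = 129.35 mm²); the 7×7 cube at (3.5, 2.5) contributes its full rectangle (area 49.00 mm²); Combining (union): the regions partially overlap — summed areas 190.59 mm² minus the doubly-counted overlap 10.01 mm² gives 180.58 mm² — area = 180.58 mm²; (rotated 10° about Z; rotation is an isometry so areas/perimeters/island counts are preserved). At z = 14.5: the r=2 cylinder gives a regular 16-gon of circumradius 2 (constant along its height) (area = (16/2)·2.000²·sin(360°/16) = 12.25 mm²); the r=6.5 cylinder at (-1.5, 7) gives a regular 16-gon of circumradius 6.5 (constant along its height) (area = (16/2)·6.500²·sin(360°/16) = 129.35 mm²); the cube at (3.5, 2.5) is present — its section is the full 7×7 rectangle (area 49.00 mm²); Combining (union): the regions partially overlap — summed areas 190.59 mm² minus the doubly-counted overlap 10.01 mm² gives 180.58 mm² — area = 180.58 mm²; (rotated 10° about Z; rotation is an isometry so areas/perimeters/island counts are preserved). Checking containment: the cross-section at z = 14.5 is a subset of the cross-section at z = 8.

entirely on top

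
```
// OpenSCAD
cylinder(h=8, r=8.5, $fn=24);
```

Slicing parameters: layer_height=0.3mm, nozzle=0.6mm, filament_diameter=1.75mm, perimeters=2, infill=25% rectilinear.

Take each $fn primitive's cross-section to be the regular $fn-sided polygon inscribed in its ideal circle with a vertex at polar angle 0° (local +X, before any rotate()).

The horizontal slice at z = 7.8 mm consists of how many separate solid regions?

1

At z = 7.8 mm: the r=8.5 cylinder gives a regular 24-gon of circumradius 8.5 (constant along its height). The result has 1 disconnected region.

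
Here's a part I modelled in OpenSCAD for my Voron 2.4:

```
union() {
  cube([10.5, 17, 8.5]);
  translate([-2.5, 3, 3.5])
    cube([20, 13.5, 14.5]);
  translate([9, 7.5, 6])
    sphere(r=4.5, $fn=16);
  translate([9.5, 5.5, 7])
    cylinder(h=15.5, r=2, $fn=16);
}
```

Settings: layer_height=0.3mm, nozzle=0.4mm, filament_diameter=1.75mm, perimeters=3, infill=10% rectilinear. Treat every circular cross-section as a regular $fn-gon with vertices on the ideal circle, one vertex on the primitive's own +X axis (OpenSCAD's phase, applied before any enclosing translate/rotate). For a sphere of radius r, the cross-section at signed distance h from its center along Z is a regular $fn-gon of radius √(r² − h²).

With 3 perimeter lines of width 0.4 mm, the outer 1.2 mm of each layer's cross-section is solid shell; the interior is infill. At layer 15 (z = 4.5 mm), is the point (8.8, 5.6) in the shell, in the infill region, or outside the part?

At z = 4.5 mm: the cube (footprint 10.5×17) is included at this height; the cube at (-2.5, 3) is present — its section is the full 20×13.5 rectangle; the r=4.5 sphere at (9, 7.5) contributes a regular 16-gon of circumradius √(4.5²−1.5²) = 4.243; the cylinder at (9.5, 5.5) does not reach this height (z outside [7, 22.5]); Merging all regions: the regions partially overlap (shared area 196.86 mm²), so overlapping operands fuse into one piece — 1 connected region. Overall, the cross-section is a single solid region. The nearest boundary edge runs (17.50, 3.00)→(10.50, 3.00); distance from the point to it = 3.11 mm. The point is inside the cross-section and 3.11 mm from the nearest boundary — more than the 1.2 mm shell width (3 × 0.4), so it's in the infill interior.

infill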